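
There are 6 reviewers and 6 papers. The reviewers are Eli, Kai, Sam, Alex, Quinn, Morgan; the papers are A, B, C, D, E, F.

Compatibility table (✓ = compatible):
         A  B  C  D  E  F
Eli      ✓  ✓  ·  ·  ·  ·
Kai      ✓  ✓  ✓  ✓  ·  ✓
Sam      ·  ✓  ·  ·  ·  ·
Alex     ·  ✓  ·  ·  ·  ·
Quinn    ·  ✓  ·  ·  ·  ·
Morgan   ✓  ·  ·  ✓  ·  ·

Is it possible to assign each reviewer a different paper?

The set {Sam, Alex, Quinn} has only 1 neighbour ({B}), so by Hall's theorem at most 4 of the 6 reviewers can be matched.
Hence no matching covers every reviewer.

No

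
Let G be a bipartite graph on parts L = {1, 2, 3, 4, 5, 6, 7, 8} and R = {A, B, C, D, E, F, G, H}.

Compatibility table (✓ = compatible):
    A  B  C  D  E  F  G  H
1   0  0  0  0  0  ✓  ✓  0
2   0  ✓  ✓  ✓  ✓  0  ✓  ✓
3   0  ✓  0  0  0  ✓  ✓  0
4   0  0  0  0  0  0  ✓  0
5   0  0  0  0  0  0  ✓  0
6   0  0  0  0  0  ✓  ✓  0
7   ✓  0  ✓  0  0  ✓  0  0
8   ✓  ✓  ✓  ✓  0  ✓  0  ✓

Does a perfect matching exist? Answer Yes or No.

No

The set {1, 4, 5, 6} has only 2 neighbours ({F, G}), so by Hall's theorem at most 6 of the 8 left vertices can be matched.
Hence no matching covers every left vertex.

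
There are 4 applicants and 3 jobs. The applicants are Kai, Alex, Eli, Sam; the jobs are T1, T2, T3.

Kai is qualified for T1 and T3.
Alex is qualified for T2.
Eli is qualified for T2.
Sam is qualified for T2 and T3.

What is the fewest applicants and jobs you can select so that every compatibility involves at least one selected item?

3

{Kai, Sam, T2} is a vertex cover of size 3: every edge has an endpoint in this set.
No smaller cover exists because Kai–T1, Alex–T2, Sam–T3 is a matching of size 3, and a cover must include an endpoint of each of these disjoint edges (König's theorem).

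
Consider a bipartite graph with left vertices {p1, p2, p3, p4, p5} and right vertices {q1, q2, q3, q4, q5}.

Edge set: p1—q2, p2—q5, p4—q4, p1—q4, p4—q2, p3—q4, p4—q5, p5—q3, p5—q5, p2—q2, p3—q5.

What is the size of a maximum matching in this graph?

A valid assignment of size 4: p1→q4, p2→q2, p3→q5, p5→q3.
The set {p1, p2, p3, p4} has only 3 neighbours ({q2, q4, q5}), so by Hall's theorem at most 4 of the 5 left vertices can be matched.

4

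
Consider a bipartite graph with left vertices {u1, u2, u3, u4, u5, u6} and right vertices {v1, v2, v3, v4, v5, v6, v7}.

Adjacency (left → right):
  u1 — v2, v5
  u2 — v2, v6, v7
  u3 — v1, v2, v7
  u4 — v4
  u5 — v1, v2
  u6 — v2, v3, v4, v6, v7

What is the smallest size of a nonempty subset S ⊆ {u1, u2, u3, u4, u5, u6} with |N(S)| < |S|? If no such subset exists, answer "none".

A matching saturating every left vertex exists, for instance u1→v5, u2→v6, u3→v7, u4→v4, u5→v2, u6→v3.
By Hall's marriage theorem, this means |N(S)| ≥ |S| for every subset S, so no violating subset exists.

none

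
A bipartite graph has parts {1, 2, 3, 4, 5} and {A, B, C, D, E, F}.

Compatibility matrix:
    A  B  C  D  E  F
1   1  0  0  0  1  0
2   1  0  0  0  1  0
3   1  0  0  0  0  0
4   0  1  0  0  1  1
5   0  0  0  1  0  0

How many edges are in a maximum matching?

4

One maximum matching: 1–A, 2–E, 4–B, 5–D.
The set {1, 2, 3} has only 2 neighbours ({A, E}), so by Hall's theorem at most 4 of the 5 left vertices can be matched.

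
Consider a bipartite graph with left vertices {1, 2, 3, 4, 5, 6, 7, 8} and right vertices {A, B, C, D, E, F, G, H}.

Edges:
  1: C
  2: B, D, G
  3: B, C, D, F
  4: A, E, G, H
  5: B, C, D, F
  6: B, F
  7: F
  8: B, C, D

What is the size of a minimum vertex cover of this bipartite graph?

6

A maximum matching has 6 edges (e.g. 1–C, 2–G, 3–D, 4–E, 5–F, 6–B).
By König's theorem the minimum vertex cover has the same size. One such cover is {2, 4, B, C, D, F}.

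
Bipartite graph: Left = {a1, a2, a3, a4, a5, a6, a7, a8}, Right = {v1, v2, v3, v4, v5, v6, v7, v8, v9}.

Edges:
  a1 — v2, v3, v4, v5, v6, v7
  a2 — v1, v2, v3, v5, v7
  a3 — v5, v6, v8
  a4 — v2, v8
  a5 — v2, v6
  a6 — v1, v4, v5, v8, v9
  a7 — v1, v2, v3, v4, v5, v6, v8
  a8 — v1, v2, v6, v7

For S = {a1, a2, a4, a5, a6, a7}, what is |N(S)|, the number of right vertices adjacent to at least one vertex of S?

The union of neighbours of {a1, a2, a4, a5, a6, a7} is {v1, v2, v3, v4, v5, v6, v7, v8, v9}, which has 9 elements.
Since |N(S)| = 9 ≥ |S| = 6, Hall's condition holds for this subset.

9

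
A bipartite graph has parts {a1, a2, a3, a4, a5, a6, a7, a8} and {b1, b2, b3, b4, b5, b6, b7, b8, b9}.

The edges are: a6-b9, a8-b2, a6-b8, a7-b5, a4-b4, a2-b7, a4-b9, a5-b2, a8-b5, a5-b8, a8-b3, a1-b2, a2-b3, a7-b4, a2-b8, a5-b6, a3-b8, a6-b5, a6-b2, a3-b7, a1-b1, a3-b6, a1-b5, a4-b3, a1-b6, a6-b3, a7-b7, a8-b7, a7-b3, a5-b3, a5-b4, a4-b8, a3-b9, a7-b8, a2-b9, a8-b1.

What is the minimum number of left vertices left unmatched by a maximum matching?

0

A valid assignment of size 8: a1→b6, a2→b9, a3→b8, a4→b3, a5→b4, a6→b2, a7→b5, a8→b7.
All 8 left vertices are matched, so no larger matching exists.
That matches 8 of the 8, leaving 0 unmatched; no matching can do better.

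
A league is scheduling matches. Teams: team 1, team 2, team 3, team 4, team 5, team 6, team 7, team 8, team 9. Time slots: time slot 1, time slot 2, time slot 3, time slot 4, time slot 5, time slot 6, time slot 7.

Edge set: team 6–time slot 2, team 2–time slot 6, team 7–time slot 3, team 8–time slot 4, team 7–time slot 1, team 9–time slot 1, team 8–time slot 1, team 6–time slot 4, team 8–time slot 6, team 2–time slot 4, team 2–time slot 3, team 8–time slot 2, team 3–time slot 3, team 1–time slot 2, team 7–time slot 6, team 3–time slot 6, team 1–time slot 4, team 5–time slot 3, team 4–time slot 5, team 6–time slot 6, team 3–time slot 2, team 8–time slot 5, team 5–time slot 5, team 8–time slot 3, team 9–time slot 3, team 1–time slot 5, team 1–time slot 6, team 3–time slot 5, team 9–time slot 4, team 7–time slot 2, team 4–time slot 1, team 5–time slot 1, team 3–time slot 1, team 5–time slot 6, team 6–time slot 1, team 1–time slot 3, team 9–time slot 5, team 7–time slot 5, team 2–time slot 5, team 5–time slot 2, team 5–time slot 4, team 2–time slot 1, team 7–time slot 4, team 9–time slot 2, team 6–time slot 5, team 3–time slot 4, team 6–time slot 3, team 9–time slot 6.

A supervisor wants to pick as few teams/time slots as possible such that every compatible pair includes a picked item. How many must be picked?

{time slot 1, time slot 2, time slot 3, time slot 4, time slot 5, time slot 6} is a vertex cover of size 6: every edge has an endpoint in this set.
No smaller cover exists because team 1–time slot 2, team 2–time slot 6, team 3–time slot 3, team 4–time slot 1, team 5–time slot 4, team 6–time slot 5 is a matching of size 6, and a cover must include an endpoint of each of these disjoint edges (König's theorem).

6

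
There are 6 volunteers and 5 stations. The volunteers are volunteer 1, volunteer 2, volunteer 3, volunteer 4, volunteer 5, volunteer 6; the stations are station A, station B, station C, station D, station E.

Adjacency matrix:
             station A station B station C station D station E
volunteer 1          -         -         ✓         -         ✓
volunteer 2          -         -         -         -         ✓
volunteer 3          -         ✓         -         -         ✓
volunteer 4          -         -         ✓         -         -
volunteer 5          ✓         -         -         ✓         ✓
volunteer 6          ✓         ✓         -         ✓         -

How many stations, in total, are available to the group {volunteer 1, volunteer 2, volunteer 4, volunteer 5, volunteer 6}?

5

The union of neighbours of {volunteer 1, volunteer 2, volunteer 4, volunteer 5, volunteer 6} is {station A, station B, station C, station D, station E}, which has 5 elements.
Since |N(S)| = 5 ≥ |S| = 5, Hall's condition holds for this subset.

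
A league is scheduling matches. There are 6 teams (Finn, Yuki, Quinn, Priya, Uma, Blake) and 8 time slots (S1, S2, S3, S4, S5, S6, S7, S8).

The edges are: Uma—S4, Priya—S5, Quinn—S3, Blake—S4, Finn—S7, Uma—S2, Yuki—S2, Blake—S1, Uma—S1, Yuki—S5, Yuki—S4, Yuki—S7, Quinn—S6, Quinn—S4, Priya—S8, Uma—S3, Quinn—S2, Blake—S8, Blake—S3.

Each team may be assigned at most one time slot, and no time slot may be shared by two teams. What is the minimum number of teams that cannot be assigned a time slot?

0

For example, pair Finn→S7, Yuki→S5, Quinn→S2, Priya→S8, Uma→S3, Blake→S4.
All 6 teams are matched, so no larger matching exists.
That matches 6 of the 6, leaving 0 unmatched; no matching can do better.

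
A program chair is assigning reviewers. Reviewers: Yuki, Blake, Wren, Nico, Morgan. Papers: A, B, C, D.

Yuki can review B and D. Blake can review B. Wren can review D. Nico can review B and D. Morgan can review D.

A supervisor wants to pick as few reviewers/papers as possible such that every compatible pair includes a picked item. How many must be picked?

2

The 2 edges Yuki–D, Blake–B form a matching, so any vertex cover needs at least 2 vertices (one per matched edge).
Conversely {B, D} meets every edge and has exactly 2 vertices, so 2 is optimal.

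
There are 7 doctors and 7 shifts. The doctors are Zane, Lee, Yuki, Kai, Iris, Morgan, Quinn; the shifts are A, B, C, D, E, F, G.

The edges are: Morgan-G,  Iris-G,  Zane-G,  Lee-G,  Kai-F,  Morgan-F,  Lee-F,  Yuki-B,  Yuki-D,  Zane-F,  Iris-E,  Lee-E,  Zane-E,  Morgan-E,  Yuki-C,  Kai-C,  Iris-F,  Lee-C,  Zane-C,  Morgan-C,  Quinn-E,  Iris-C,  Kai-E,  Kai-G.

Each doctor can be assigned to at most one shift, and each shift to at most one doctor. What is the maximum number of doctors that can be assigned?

One maximum matching: Zane→F, Lee→G, Yuki→B, Kai→C, Iris→E.
The set {Zane, Lee, Kai, Iris, Morgan, Quinn} has only 4 neighbours ({C, E, F, G}), so by Hall's theorem at most 5 of the 7 doctors can be matched.

5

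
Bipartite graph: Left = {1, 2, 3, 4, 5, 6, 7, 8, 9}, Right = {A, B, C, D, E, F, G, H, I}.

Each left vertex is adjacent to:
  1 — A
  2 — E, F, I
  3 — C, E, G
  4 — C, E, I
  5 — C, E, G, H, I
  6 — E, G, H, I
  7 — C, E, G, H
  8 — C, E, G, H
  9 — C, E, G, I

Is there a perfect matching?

The set {3, 4, 5, 6, 7, 8, 9} has only 5 neighbours ({C, E, G, H, I}), so by Hall's theorem at most 7 of the 9 left vertices can be matched.
Hence no matching covers every left vertex.

No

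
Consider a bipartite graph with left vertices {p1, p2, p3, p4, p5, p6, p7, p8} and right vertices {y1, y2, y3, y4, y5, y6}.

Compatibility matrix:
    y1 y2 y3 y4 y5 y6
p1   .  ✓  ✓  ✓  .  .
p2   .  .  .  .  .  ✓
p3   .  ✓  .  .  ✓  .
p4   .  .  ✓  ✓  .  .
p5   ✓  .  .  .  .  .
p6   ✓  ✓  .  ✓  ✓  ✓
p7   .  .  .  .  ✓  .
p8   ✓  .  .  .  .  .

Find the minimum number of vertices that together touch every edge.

A maximum matching has 6 edges (e.g. p1–y2, p2–y6, p3–y5, p4–y3, p5–y1, p6–y4).
By König's theorem the minimum vertex cover has the same size. One such cover is {y1, y2, y3, y4, y5, y6}.

6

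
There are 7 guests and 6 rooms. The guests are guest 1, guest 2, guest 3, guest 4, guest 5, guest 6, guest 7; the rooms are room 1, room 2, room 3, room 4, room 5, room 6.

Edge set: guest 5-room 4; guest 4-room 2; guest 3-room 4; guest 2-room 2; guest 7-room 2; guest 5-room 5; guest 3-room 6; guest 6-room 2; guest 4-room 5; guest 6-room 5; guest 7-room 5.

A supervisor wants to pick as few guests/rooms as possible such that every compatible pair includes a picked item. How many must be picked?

A maximum matching has 4 edges (e.g. guest 2–room 2, guest 3–room 6, guest 4–room 5, guest 5–room 4).
By König's theorem the minimum vertex cover has the same size. One such cover is {guest 3, guest 5, room 2, room 5}.

4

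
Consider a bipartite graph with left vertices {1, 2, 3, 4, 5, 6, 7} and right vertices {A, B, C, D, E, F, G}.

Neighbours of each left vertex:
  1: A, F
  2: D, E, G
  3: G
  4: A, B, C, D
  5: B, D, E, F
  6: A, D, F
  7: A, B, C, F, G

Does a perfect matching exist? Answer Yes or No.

Yes

One maximum matching: 1-F, 2-E, 3-G, 4-C, 5-B, 6-D, 7-A.
All 7 left vertices are covered.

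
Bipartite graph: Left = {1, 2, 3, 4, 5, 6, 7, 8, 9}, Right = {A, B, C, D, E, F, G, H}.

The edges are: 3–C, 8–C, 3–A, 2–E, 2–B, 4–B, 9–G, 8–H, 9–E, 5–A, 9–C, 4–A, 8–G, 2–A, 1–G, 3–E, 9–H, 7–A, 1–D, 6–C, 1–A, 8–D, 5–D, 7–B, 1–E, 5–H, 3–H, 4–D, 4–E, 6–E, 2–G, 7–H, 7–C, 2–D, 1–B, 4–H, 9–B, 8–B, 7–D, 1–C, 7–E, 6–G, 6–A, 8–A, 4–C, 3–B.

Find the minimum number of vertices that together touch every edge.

7

The 7 edges 1–B, 2–G, 3–E, 4–H, 5–D, 6–C, 7–A form a matching, so any vertex cover needs at least 7 vertices (one per matched edge).
Conversely {A, B, C, D, E, G, H} meets every edge and has exactly 7 vertices, so 7 is optimal.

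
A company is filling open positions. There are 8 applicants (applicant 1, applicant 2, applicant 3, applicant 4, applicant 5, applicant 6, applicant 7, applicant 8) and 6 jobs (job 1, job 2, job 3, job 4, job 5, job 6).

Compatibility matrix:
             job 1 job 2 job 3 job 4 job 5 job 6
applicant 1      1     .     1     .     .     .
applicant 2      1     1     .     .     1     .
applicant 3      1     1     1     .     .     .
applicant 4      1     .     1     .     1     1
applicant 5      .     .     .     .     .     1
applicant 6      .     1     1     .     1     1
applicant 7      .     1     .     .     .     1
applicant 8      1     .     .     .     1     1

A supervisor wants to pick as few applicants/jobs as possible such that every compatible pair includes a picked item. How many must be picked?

A maximum matching has 5 edges (e.g. applicant 1–job 1, applicant 2–job 5, applicant 3–job 2, applicant 4–job 3, applicant 5–job 6).
By König's theorem the minimum vertex cover has the same size. One such cover is {job 1, job 2, job 3, job 5, job 6}.

5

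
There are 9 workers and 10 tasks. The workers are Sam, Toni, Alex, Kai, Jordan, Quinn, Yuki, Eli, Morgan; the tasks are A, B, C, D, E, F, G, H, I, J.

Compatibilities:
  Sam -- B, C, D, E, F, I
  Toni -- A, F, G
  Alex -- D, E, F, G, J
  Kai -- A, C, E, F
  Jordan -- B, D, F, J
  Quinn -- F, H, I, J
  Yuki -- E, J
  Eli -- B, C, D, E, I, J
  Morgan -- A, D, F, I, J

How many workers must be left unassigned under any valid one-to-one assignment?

A valid assignment of size 9: Sam–I, Toni–G, Alex–D, Kai–C, Jordan–F, Quinn–H, Yuki–E, Eli–B, Morgan–J.
This saturates every worker, so 9 is the maximum.
That matches 9 of the 9, leaving 0 unmatched; no matching can do better.

0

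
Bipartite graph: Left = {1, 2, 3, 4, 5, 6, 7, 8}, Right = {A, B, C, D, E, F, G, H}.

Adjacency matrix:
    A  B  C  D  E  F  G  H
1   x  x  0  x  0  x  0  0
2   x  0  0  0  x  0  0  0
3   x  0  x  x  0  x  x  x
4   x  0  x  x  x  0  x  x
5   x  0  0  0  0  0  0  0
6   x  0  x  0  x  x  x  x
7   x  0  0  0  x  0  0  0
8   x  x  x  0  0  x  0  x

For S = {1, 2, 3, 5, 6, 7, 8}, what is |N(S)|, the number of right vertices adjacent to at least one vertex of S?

The union of neighbours of {1, 2, 3, 5, 6, 7, 8} is {A, B, C, D, E, F, G, H}, which has 8 elements.
Since |N(S)| = 8 ≥ |S| = 7, Hall's condition holds for this subset.

8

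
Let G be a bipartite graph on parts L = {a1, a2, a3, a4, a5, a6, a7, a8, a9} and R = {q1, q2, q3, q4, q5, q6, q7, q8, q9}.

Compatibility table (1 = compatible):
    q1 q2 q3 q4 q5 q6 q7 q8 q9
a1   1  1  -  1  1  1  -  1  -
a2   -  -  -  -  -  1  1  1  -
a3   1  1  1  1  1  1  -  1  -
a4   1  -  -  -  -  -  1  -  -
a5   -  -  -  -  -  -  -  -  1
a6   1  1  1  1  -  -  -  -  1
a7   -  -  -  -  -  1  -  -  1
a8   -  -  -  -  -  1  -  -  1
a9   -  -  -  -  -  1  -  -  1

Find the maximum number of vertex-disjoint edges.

One maximum matching: a1→q2, a2→q8, a3→q4, a4→q7, a5→q9, a6→q1, a7→q6.
The set {a5, a7, a8, a9} has only 2 neighbours ({q6, q9}), so by Hall's theorem at most 7 of the 9 left vertices can be matched.

7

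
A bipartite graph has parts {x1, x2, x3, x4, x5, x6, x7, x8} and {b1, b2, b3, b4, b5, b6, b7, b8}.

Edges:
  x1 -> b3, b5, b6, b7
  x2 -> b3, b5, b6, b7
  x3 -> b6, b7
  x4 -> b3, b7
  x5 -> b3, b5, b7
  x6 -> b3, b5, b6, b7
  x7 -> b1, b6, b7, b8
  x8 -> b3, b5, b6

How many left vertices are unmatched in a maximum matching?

3

One maximum matching: x1-b6, x2-b5, x3-b7, x4-b3, x7-b8.
The set {x1, x2, x3, x4, x5, x6, x8} has only 4 neighbours ({b3, b5, b6, b7}), so by Hall's theorem at most 5 of the 8 left vertices can be matched.
That matches 5 of the 8, leaving 3 unmatched; no matching can do better.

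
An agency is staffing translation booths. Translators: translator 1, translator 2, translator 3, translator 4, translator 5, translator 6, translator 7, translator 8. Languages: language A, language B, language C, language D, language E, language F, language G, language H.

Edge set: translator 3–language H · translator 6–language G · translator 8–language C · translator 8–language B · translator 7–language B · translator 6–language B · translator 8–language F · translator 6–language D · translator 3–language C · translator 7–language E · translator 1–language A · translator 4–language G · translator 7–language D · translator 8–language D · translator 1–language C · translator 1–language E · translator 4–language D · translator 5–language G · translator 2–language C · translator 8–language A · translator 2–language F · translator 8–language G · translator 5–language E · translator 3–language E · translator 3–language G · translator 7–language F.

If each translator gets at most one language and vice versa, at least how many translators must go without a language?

0

A valid assignment of size 8: translator 1→language A, translator 2→language C, translator 3→language H, translator 4→language D, translator 5→language E, translator 6→language G, translator 7→language B, translator 8→language F.
This saturates every translator, so 8 is the maximum.
That matches 8 of the 8, leaving 0 unmatched; no matching can do better.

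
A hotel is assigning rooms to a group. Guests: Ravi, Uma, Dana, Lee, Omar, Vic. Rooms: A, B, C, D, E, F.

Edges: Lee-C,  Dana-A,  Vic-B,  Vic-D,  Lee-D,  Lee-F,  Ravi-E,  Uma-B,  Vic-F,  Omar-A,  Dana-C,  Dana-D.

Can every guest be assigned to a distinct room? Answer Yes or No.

Yes

One maximum matching: Ravi-E, Uma-B, Dana-D, Lee-C, Omar-A, Vic-F.
All 6 guests are covered.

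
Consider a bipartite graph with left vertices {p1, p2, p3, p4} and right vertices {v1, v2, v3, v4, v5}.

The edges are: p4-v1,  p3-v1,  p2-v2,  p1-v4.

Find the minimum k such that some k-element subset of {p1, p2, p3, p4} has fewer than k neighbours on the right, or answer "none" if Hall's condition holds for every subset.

Take S = {p3, p4}. Its neighbourhood is {v1}, so |N(S)| = 1 < |S| = 2.
No single vertex violates Hall's condition since each has at least one neighbour, so 2 is the minimum.

2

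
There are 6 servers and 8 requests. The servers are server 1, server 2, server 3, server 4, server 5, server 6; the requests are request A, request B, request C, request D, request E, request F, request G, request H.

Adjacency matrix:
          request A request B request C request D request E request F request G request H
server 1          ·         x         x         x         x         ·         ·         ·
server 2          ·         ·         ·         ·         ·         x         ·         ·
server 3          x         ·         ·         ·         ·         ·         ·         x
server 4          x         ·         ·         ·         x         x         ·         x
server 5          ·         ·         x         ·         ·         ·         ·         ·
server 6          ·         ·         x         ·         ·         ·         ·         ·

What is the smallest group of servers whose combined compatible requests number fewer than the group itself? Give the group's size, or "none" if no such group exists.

2

Take S = {server 5, server 6}. Its neighbourhood is {request C}, so |N(S)| = 1 < |S| = 2.
No single vertex violates Hall's condition since each has at least one neighbour, so 2 is the minimum.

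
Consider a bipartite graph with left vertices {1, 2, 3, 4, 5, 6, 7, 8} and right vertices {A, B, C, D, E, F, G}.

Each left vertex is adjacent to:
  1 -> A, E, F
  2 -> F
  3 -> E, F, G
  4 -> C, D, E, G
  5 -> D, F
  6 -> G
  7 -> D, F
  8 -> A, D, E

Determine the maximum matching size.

6

A valid assignment of size 6: 1-A, 2-F, 3-E, 4-C, 5-D, 6-G.
The set {1, 2, 3, 5, 6, 7, 8} has only 5 neighbours ({A, D, E, F, G}), so by Hall's theorem at most 6 of the 8 left vertices can be matched.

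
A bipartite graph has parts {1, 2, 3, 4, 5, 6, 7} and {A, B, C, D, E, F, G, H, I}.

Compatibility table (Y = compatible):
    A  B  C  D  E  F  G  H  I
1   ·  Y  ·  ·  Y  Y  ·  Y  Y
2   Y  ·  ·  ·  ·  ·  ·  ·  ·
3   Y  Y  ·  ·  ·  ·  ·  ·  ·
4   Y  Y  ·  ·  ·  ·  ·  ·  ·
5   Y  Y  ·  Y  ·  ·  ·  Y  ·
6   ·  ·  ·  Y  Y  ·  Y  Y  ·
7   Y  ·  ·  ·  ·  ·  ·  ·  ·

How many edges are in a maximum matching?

One maximum matching: 1-H, 2-A, 3-B, 5-D, 6-E.
The set {2, 3, 4, 7} has only 2 neighbours ({A, B}), so by Hall's theorem at most 5 of the 7 left vertices can be matched.

5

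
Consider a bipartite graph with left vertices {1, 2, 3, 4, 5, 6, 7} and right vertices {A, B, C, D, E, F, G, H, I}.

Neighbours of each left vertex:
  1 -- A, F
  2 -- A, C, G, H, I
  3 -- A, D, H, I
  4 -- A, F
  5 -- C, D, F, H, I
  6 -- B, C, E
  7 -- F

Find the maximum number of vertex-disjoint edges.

One maximum matching: 1-A, 2-G, 3-I, 4-F, 5-H, 6-B.
The set {1, 4, 7} has only 2 neighbours ({A, F}), so by Hall's theorem at most 6 of the 7 left vertices can be matched.

6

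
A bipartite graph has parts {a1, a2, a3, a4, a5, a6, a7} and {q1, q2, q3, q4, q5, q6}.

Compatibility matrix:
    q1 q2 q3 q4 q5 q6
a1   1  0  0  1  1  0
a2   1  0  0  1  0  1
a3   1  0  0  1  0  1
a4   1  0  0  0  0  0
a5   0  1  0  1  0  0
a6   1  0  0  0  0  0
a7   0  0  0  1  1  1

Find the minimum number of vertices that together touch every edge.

5

A maximum matching has 5 edges (e.g. a1–q5, a2–q4, a3–q6, a4–q1, a5–q2).
By König's theorem the minimum vertex cover has the same size. One such cover is {a5, q1, q4, q5, q6}.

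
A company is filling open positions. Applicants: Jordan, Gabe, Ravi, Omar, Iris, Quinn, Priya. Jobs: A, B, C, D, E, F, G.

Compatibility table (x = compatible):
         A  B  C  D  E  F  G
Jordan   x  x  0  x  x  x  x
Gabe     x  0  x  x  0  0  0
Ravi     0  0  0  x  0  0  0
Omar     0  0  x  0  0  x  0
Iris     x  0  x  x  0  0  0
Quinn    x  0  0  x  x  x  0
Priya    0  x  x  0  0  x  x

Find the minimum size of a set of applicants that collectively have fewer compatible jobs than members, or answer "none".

none

A matching saturating every applicant exists, for instance Jordan→G, Gabe→A, Ravi→D, Omar→F, Iris→C, Quinn→E, Priya→B.
By Hall's marriage theorem, this means |N(S)| ≥ |S| for every subset S, so no violating subset exists.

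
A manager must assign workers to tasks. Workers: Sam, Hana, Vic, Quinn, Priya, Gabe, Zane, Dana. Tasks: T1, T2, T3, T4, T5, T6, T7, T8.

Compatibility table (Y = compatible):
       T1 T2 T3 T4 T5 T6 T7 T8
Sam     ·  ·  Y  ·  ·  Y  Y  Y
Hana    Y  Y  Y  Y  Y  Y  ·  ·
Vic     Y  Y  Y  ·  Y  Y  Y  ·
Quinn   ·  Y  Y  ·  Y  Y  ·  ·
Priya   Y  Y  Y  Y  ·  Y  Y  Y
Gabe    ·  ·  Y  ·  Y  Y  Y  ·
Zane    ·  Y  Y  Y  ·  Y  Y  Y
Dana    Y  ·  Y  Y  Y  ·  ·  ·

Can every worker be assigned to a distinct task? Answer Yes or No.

Yes

One maximum matching: Sam-T8, Hana-T5, Vic-T2, Quinn-T6, Priya-T1, Gabe-T7, Zane-T3, Dana-T4.
All 8 workers are covered.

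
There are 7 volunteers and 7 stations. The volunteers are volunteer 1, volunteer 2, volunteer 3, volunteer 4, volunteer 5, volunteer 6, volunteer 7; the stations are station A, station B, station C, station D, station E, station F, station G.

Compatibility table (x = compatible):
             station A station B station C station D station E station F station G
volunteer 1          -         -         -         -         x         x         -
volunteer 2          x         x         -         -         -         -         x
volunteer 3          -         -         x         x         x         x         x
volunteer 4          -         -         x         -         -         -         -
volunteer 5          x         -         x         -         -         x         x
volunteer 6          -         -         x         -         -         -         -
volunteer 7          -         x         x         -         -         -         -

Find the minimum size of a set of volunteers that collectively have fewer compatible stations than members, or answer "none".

Take S = {volunteer 4, volunteer 6}. Its neighbourhood is {station C}, so |N(S)| = 1 < |S| = 2.
No single vertex violates Hall's condition since each has at least one neighbour, so 2 is the minimum.

2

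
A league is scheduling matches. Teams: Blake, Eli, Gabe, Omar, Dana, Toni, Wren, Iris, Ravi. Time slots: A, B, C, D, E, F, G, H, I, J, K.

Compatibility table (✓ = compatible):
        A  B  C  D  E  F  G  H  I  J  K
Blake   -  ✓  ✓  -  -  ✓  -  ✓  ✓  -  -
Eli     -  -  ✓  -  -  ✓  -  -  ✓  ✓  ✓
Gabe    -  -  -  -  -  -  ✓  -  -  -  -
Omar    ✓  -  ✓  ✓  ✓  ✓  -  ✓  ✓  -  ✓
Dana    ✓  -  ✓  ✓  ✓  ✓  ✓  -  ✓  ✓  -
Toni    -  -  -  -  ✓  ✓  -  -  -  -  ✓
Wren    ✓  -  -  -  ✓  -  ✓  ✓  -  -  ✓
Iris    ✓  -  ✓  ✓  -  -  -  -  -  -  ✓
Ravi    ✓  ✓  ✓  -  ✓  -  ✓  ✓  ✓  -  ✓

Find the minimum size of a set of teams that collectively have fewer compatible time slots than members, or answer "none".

none

A matching saturating every team exists, for instance Blake→B, Eli→K, Gabe→G, Omar→H, Dana→J, Toni→F, Wren→E, Iris→D, Ravi→A.
By Hall's marriage theorem, this means |N(S)| ≥ |S| for every subset S, so no violating subset exists.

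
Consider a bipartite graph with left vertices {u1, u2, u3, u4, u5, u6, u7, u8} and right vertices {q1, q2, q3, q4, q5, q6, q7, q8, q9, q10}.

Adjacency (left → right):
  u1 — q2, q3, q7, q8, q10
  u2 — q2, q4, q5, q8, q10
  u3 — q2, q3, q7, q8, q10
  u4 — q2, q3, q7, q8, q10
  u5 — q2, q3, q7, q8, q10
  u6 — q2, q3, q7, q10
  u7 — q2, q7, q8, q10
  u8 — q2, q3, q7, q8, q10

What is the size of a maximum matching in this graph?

6

For example, pair u1–q7, u2–q4, u3–q10, u4–q3, u5–q8, u6–q2.
The set {u1, u3, u4, u5, u6, u7, u8} has only 5 neighbours ({q10, q2, q3, q7, q8}), so by Hall's theorem at most 6 of the 8 left vertices can be matched.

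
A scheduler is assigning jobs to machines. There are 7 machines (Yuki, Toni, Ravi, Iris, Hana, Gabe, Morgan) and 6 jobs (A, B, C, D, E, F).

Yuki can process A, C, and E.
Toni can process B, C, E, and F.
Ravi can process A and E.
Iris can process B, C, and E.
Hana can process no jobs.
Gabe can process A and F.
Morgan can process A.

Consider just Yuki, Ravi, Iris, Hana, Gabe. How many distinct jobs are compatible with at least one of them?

5

The union of neighbours of {Yuki, Ravi, Iris, Hana, Gabe} is {A, B, C, E, F}, which has 5 elements.
Since |N(S)| = 5 ≥ |S| = 5, Hall's condition holds for this subset.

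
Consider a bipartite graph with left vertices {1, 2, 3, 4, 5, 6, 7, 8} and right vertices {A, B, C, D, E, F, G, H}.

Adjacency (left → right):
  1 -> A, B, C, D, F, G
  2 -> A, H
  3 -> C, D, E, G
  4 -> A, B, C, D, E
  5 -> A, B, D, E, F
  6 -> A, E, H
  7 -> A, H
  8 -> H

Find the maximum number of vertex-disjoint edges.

7

One maximum matching: 1–G, 2–A, 3–C, 4–B, 5–F, 6–E, 7–H.
The set {2, 7, 8} has only 2 neighbours ({A, H}), so by Hall's theorem at most 7 of the 8 left vertices can be matched.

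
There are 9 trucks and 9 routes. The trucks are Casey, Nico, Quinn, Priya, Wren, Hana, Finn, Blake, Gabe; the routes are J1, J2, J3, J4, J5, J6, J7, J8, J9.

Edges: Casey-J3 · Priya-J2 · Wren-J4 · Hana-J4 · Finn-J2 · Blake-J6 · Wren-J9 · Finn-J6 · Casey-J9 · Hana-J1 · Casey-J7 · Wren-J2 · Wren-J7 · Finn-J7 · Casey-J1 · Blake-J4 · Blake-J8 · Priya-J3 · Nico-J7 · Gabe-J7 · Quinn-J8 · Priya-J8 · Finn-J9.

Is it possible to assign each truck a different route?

The set {Nico, Gabe} has only 1 neighbour ({J7}), so by Hall's theorem at most 8 of the 9 trucks can be matched.
Hence no matching covers every truck.

No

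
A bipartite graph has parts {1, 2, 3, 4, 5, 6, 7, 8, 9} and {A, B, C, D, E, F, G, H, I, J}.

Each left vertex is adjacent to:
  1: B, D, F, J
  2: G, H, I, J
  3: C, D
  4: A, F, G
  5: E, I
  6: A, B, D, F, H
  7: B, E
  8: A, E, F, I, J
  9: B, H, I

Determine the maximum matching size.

9

A valid assignment of size 9: 1→F, 2→J, 3→C, 4→G, 5→I, 6→H, 7→E, 8→A, 9→B.
All 9 left vertices are matched, so no larger matching exists.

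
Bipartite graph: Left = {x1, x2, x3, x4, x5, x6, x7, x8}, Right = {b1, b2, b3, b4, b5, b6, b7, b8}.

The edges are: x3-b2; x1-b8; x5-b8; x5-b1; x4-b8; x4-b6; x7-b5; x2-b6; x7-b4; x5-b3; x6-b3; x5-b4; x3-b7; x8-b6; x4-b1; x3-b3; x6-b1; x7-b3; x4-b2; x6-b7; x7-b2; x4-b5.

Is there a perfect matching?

No

The set {x2, x8} has only 1 neighbour ({b6}), so by Hall's theorem at most 7 of the 8 left vertices can be matched.
Hence no matching covers every left vertex.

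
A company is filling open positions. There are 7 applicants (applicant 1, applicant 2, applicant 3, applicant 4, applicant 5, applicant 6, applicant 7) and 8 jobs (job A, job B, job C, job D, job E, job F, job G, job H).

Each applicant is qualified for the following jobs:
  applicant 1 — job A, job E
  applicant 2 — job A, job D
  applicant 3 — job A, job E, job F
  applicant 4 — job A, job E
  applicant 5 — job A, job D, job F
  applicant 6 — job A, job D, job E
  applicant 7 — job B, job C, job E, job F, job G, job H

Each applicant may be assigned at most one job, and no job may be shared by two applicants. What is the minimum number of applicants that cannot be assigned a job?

2

A valid assignment of size 5: applicant 1→job E, applicant 2→job D, applicant 3→job F, applicant 4→job A, applicant 7→job H.
The set {applicant 1, applicant 2, applicant 3, applicant 4, applicant 5, applicant 6} has only 4 neighbours ({job A, job D, job E, job F}), so by Hall's theorem at most 5 of the 7 applicants can be matched.
That matches 5 of the 7, leaving 2 unmatched; no matching can do better.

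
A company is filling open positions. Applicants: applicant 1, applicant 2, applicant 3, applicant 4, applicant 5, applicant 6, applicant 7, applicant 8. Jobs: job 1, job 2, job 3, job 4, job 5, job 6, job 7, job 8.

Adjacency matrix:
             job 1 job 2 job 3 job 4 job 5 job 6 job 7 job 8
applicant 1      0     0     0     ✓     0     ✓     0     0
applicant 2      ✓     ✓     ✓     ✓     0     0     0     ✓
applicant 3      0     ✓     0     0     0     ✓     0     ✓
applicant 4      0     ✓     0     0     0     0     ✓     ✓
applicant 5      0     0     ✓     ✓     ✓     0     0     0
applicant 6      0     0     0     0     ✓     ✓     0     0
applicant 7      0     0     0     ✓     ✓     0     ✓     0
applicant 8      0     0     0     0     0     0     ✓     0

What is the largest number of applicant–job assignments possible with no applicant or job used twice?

For example, pair applicant 1→job 6, applicant 2→job 1, applicant 3→job 2, applicant 4→job 8, applicant 5→job 3, applicant 6→job 5, applicant 7→job 4, applicant 8→job 7.
All 8 applicants are matched, so no larger matching exists.

8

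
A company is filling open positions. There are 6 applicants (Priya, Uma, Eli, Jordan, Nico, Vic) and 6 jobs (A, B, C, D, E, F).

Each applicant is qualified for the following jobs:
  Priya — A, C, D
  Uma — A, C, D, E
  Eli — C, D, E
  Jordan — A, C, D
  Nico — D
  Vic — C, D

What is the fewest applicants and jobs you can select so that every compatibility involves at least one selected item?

4

{A, C, D, E} is a vertex cover of size 4: every edge has an endpoint in this set.
No smaller cover exists because Priya–A, Uma–E, Eli–D, Jordan–C is a matching of size 4, and a cover must include an endpoint of each of these disjoint edges (König's theorem).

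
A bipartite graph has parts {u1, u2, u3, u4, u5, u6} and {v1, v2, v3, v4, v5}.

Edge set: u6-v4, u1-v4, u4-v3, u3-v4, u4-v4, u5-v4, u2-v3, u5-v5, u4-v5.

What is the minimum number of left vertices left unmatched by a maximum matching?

A valid assignment of size 3: u1→v4, u2→v3, u4→v5.
The set {u1, u2, u3, u4, u5, u6} has only 3 neighbours ({v3, v4, v5}), so by Hall's theorem at most 3 of the 6 left vertices can be matched.
That matches 3 of the 6, leaving 3 unmatched; no matching can do better.

3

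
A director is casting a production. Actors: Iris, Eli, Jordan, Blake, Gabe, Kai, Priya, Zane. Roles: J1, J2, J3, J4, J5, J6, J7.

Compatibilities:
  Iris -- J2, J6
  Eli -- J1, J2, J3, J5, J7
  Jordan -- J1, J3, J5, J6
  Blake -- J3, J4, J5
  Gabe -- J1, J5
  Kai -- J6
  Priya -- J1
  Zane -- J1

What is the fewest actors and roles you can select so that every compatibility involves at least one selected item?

The 7 edges Iris–J2, Eli–J7, Jordan–J3, Blake–J4, Gabe–J5, Kai–J6, Priya–J1 form a matching, so any vertex cover needs at least 7 vertices (one per matched edge).
Conversely {Iris, Eli, Jordan, Blake, Gabe, Kai, J1} meets every edge and has exactly 7 vertices, so 7 is optimal.

7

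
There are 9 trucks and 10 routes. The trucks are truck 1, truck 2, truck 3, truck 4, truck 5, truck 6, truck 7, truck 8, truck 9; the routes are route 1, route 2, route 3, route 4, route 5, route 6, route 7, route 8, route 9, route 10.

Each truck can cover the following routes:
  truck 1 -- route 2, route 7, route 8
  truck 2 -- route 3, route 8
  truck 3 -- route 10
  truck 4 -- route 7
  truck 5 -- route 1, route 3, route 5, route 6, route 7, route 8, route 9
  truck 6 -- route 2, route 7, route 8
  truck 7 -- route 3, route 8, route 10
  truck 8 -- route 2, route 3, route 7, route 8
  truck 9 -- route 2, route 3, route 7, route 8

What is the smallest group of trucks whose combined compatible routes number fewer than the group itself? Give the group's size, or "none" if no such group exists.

Take S = {truck 1, truck 2, truck 4, truck 6, truck 8}. Its neighbourhood is {route 2, route 3, route 7, route 8}, so |N(S)| = 4 < |S| = 5.
Every subset of size less than 5 has at least as many neighbours as members, so 5 is the minimum.

5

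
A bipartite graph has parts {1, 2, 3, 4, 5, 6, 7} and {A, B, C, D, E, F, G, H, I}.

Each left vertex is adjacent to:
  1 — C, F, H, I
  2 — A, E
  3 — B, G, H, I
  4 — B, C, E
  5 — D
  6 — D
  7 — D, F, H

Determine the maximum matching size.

A valid assignment of size 6: 1→C, 2→E, 3→G, 4→B, 5→D, 7→F.
The set {5, 6} has only 1 neighbour ({D}), so by Hall's theorem at most 6 of the 7 left vertices can be matched.

6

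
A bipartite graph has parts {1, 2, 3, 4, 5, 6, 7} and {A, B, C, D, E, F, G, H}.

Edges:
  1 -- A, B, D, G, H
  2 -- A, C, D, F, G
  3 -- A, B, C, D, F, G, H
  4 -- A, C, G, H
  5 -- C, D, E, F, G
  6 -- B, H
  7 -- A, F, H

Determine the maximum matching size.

One maximum matching: 1-H, 2-G, 3-A, 4-C, 5-E, 6-B, 7-F.
This saturates every left vertex, so 7 is the maximum.

7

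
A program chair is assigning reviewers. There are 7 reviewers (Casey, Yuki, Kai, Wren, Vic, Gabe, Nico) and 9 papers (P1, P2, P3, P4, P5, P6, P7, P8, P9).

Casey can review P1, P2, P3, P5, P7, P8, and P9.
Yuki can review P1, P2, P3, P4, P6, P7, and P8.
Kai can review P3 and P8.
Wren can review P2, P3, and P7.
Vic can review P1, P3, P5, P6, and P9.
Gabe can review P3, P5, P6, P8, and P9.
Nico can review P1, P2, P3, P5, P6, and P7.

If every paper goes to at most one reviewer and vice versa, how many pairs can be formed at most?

One maximum matching: Casey-P2, Yuki-P3, Kai-P8, Wren-P7, Vic-P9, Gabe-P6, Nico-P1.
This saturates every reviewer, so 7 is the maximum.

7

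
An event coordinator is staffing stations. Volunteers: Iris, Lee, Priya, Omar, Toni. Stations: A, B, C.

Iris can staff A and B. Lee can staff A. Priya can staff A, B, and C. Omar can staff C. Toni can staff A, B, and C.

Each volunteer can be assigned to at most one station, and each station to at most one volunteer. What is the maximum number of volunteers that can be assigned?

3

For example, pair Iris→B, Lee→A, Priya→C.
The set {Iris, Lee, Priya, Omar, Toni} has only 3 neighbours ({A, B, C}), so by Hall's theorem at most 3 of the 5 volunteers can be matched.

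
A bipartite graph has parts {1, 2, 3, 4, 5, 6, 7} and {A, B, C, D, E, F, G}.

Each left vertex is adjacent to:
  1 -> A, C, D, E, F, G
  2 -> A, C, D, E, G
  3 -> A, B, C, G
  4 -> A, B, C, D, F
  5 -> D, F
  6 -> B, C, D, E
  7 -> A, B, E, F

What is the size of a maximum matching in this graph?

A valid assignment of size 7: 1–A, 2–G, 3–C, 4–F, 5–D, 6–E, 7–B.
All 7 left vertices are matched, so no larger matching exists.

7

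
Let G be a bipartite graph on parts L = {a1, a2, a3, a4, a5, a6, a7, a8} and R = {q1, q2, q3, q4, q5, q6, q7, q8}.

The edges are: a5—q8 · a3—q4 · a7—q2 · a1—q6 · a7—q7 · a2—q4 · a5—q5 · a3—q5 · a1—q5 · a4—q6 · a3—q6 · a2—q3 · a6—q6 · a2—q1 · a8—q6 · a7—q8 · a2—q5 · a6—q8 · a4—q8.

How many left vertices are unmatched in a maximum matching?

A valid assignment of size 6: a1→q5, a2→q3, a3→q4, a4→q6, a5→q8, a7→q2.
The set {a1, a4, a5, a6, a8} has only 3 neighbours ({q5, q6, q8}), so by Hall's theorem at most 6 of the 8 left vertices can be matched.
That matches 6 of the 8, leaving 2 unmatched; no matching can do better.

2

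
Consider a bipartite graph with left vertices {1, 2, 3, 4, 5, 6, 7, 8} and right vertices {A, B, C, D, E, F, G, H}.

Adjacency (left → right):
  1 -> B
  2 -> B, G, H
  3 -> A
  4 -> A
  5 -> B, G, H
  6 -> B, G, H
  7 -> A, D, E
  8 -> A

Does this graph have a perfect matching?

The set {1, 2, 3, 4, 5, 6, 8} has only 4 neighbours ({A, B, G, H}), so by Hall's theorem at most 5 of the 8 left vertices can be matched.
Hence no matching covers every left vertex.

No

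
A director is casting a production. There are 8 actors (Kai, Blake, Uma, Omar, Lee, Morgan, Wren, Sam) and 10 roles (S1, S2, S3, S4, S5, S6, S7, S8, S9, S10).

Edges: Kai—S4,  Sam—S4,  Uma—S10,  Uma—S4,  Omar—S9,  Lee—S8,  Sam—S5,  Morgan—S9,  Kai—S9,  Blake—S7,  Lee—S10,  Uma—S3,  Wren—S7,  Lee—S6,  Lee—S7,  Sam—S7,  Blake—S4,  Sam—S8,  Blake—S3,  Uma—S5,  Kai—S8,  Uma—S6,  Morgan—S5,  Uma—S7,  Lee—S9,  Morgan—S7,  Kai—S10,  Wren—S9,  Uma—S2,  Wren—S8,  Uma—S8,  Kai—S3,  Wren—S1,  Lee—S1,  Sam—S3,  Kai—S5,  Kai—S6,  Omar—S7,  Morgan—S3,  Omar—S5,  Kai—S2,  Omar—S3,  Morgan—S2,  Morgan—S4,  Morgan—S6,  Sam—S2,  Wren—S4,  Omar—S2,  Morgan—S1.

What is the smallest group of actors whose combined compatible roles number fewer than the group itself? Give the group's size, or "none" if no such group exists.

none

A matching saturating every actor exists, for instance Kai→S9, Blake→S3, Uma→S7, Omar→S5, Lee→S1, Morgan→S6, Wren→S4, Sam→S2.
By Hall's marriage theorem, this means |N(S)| ≥ |S| for every subset S, so no violating subset exists.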